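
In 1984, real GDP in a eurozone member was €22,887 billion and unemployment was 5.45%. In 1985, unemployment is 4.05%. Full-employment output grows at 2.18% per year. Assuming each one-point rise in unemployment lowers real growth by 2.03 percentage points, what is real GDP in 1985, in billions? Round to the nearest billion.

€24,036 billion

Δu = 4.05 - 5.45 = -1.4 points.
Okun's law (growth form): g_Y = g_Y* - β × Δu = 2.18 - 2.03 × (-1.40) = 2.18 + 2.842 = 5.022%.
Real GDP in the next year = 22887 × (1 + 5.022/100) = 22887 × 1.05022 ≈ 24036 billion.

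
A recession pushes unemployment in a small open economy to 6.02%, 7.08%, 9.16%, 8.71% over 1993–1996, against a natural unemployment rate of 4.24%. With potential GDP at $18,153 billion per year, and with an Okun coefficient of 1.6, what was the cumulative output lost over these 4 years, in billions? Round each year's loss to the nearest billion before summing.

Year 1993: gap = -1.6 × (6.02 - 4.24) = -2.848%, loss ≈ 18153 × 2.848/100 ≈ 517.
Year 1994: gap = -1.6 × (7.08 - 4.24) = -4.544%, loss ≈ 18153 × 4.544/100 ≈ 825.
Year 1995: gap = -1.6 × (9.16 - 4.24) = -7.872%, loss ≈ 18153 × 7.872/100 ≈ 1429.
Year 1996: gap = -1.6 × (8.71 - 4.24) = -7.152%, loss ≈ 18153 × 7.152/100 ≈ 1298.
Total lost output = 517 + 825 + 1429 + 1298 = 4069 billion.

$4,069 billion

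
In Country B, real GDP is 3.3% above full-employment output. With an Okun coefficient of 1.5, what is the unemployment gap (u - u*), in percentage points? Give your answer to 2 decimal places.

Okun's law: output gap = -β × (u - u*), so u - u* = -(output gap)/β.
u - u* = -(3.3)/1.5 = -2.2 percentage points.

-2.20 percentage points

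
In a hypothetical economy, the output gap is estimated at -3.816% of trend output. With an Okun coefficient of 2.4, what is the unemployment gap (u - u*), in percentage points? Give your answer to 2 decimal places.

Okun's law: output gap = -β × (u - u*), so u - u* = -(output gap)/β.
u - u* = -(-3.816)/2.4 = 1.59 percentage points.

1.59 percentage points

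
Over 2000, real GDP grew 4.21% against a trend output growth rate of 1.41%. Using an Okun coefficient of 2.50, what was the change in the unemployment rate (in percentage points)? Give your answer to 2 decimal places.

Growth-rate Okun's law: g_Y = g_Y* - β × Δu, so Δu = (g_Y* - g_Y)/β.
Δu = (1.41 - 4.21)/2.50 = -2.8/2.50 = -1.12 percentage points.

-1.12 percentage points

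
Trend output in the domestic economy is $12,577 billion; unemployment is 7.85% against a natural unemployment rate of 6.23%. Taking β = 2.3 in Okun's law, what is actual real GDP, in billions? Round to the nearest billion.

Unemployment gap = 7.85 - 6.23 = 1.62 points, so the output gap is -2.3 × 1.62 = -3.726%.
Actual GDP = 12577 × (1 - 3.726/100) = 12577 × 0.96274 ≈ 12108 billion.

$12,108 billion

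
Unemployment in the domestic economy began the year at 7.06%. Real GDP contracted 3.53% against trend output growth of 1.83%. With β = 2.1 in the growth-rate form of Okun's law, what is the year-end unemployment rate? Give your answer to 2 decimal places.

Growth-rate Okun's law: g_Y = g_Y* - β × Δu, so Δu = (g_Y* - g_Y)/β.
Δu = (1.83 + 3.53)/2.1 = 5.36/2.1 = 2.55 percentage points.
Year-end unemployment = 7.06 + 2.55 = 9.61%.

9.61%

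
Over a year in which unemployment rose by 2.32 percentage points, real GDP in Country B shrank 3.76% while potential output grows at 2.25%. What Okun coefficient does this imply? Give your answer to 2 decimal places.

Growth form: g_Y = g_Y* - β × Δu, so β = (g_Y* - g_Y)/Δu.
β = (2.25 + 3.76)/2.32 = 6.01/2.32 = 2.59.

β ≈ 2.59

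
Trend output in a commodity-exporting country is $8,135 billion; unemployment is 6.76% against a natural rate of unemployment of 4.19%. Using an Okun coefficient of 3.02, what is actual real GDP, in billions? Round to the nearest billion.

Unemployment gap = 6.76 - 4.19 = 2.57 points, so the output gap is -3.02 × 2.57 = -7.7614%.
Actual GDP = 8135 × (1 - 7.7614/100) = 8135 × 0.922386 ≈ 7504 billion.

$7,504 billion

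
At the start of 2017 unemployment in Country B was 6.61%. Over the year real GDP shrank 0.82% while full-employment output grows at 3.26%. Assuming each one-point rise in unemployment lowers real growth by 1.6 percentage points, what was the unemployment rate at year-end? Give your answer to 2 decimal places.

Growth-rate Okun's law: g_Y = g_Y* - β × Δu, so Δu = (g_Y* - g_Y)/β.
Δu = (3.26 + 0.82)/1.6 = 4.08/1.6 = 2.55 percentage points.
Year-end unemployment = 6.61 + 2.55 = 9.16%.

9.16%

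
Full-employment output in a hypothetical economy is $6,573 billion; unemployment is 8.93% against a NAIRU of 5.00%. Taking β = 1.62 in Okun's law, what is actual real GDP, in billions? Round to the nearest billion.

Unemployment gap = 8.93 - 5 = 3.93 points, so the output gap is -1.62 × 3.93 = -6.3666%.
Actual GDP = 6573 × (1 - 6.3666/100) = 6573 × 0.936334 ≈ 6155 billion.

$6,155 billion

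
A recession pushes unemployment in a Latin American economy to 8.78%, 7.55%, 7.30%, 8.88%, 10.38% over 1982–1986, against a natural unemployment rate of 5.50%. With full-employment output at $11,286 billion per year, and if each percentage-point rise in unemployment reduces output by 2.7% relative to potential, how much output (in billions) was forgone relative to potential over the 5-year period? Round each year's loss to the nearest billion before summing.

Year 1982: gap = -2.7 × (8.78 - 5.5) = -8.856%, loss ≈ 11286 × 8.856/100 ≈ 999.
Year 1983: gap = -2.7 × (7.55 - 5.5) = -5.535%, loss ≈ 11286 × 5.535/100 ≈ 625.
Year 1984: gap = -2.7 × (7.3 - 5.5) = -4.86%, loss ≈ 11286 × 4.86/100 ≈ 548.
Year 1985: gap = -2.7 × (8.88 - 5.5) = -9.126%, loss ≈ 11286 × 9.126/100 ≈ 1030.
Year 1986: gap = -2.7 × (10.38 - 5.5) = -13.176%, loss ≈ 11286 × 13.176/100 ≈ 1487.
Total lost output = 999 + 625 + 548 + 1030 + 1487 = 4689 billion.

$4,689 billion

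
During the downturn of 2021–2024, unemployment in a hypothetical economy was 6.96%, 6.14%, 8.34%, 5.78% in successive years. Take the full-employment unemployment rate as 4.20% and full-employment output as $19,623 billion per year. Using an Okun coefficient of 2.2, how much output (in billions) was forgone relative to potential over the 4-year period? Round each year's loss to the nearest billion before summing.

Year 2021: gap = -2.2 × (6.96 - 4.2) = -6.072%, loss ≈ 19623 × 6.072/100 ≈ 1192.
Year 2022: gap = -2.2 × (6.14 - 4.2) = -4.268%, loss ≈ 19623 × 4.268/100 ≈ 838.
Year 2023: gap = -2.2 × (8.34 - 4.2) = -9.108%, loss ≈ 19623 × 9.108/100 ≈ 1787.
Year 2024: gap = -2.2 × (5.78 - 4.2) = -3.476%, loss ≈ 19623 × 3.476/100 ≈ 682.
Total lost output = 1192 + 838 + 1787 + 682 = 4499 billion.

$4,499 billion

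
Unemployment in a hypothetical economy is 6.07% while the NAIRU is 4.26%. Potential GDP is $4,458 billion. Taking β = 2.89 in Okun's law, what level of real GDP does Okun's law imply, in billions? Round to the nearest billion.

$4,225 billion

Unemployment gap = 6.07 - 4.26 = 1.81 points, so the output gap is -2.89 × 1.81 = -5.2309%.
Actual GDP = 4458 × (1 - 5.2309/100) = 4458 × 0.947691 ≈ 4225 billion.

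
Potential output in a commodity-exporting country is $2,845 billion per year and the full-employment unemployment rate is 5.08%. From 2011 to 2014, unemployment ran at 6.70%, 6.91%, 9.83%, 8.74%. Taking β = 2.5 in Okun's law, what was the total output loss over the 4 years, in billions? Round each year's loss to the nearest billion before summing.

$843 billion

Year 2011: gap = -2.5 × (6.7 - 5.08) = -4.05%, loss ≈ 2845 × 4.05/100 ≈ 115.
Year 2012: gap = -2.5 × (6.91 - 5.08) = -4.575%, loss ≈ 2845 × 4.575/100 ≈ 130.
Year 2013: gap = -2.5 × (9.83 - 5.08) = -11.875%, loss ≈ 2845 × 11.875/100 ≈ 338.
Year 2014: gap = -2.5 × (8.74 - 5.08) = -9.15%, loss ≈ 2845 × 9.15/100 ≈ 260.
Total lost output = 115 + 130 + 338 + 260 = 843 billion.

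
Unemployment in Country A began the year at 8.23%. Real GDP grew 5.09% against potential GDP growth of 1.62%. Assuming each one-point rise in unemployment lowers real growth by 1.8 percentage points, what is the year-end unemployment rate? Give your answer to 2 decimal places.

Growth-rate Okun's law: g_Y = g_Y* - β × Δu, so Δu = (g_Y* - g_Y)/β.
Δu = (1.62 - 5.09)/1.8 = -3.47/1.8 = -1.93 percentage points.
Year-end unemployment = 8.23 - 1.93 = 6.30%.

6.30%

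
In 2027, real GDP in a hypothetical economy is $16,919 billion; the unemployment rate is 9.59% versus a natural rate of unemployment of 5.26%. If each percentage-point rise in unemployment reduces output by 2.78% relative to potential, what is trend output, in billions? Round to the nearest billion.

$19,234 billion

Unemployment gap = 9.59 - 5.26 = 4.33 points, so output gap = -2.78 × 4.33 = -12.0374%.
Since Y = Y* × (1 + gap/100), Y* = 16919/0.879626 ≈ 19234 billion.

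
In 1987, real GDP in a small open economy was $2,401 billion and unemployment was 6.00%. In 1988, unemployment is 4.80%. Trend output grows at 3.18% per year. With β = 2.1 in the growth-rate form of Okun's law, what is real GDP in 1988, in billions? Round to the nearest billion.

Δu = 4.8 - 6 = -1.2 points.
Okun's law (growth form): g_Y = g_Y* - β × Δu = 3.18 - 2.1 × (-1.20) = 3.18 + 2.52 = 5.7%.
Real GDP in the next year = 2401 × (1 + 5.7/100) = 2401 × 1.057 ≈ 2538 billion.

$2,538 billion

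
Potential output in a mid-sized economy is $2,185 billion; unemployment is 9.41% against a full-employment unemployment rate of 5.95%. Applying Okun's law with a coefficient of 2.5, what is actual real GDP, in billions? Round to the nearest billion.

$1,996 billion

Unemployment gap = 9.41 - 5.95 = 3.46 points, so the output gap is -2.5 × 3.46 = -8.65%.
Actual GDP = 2185 × (1 - 8.65/100) = 2185 × 0.9135 ≈ 1996 billion.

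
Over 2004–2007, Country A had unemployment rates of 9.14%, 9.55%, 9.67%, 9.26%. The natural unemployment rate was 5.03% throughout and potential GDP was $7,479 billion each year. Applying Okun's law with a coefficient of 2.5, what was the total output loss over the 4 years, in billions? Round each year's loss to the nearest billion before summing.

$3,272 billion

Year 2004: gap = -2.5 × (9.14 - 5.03) = -10.275%, loss ≈ 7479 × 10.275/100 ≈ 768.
Year 2005: gap = -2.5 × (9.55 - 5.03) = -11.3%, loss ≈ 7479 × 11.3/100 ≈ 845.
Year 2006: gap = -2.5 × (9.67 - 5.03) = -11.6%, loss ≈ 7479 × 11.6/100 ≈ 868.
Year 2007: gap = -2.5 × (9.26 - 5.03) = -10.575%, loss ≈ 7479 × 10.575/100 ≈ 791.
Total lost output = 768 + 845 + 868 + 791 = 3272 billion.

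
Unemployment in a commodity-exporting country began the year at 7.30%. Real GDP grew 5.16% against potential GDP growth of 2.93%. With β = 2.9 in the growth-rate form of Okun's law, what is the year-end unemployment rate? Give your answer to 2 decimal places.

6.53%

Growth-rate Okun's law: g_Y = g_Y* - β × Δu, so Δu = (g_Y* - g_Y)/β.
Δu = (2.93 - 5.16)/2.9 = -2.23/2.9 = -0.77 percentage points.
Year-end unemployment = 7.3 - 0.77 = 6.53%.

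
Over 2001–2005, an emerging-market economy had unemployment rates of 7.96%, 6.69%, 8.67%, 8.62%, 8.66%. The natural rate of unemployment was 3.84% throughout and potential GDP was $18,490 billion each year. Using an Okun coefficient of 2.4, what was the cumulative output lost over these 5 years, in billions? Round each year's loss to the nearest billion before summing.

Year 2001: gap = -2.4 × (7.96 - 3.84) = -9.888%, loss ≈ 18490 × 9.888/100 ≈ 1828.
Year 2002: gap = -2.4 × (6.69 - 3.84) = -6.84%, loss ≈ 18490 × 6.84/100 ≈ 1265.
Year 2003: gap = -2.4 × (8.67 - 3.84) = -11.592%, loss ≈ 18490 × 11.592/100 ≈ 2143.
Year 2004: gap = -2.4 × (8.62 - 3.84) = -11.472%, loss ≈ 18490 × 11.472/100 ≈ 2121.
Year 2005: gap = -2.4 × (8.66 - 3.84) = -11.568%, loss ≈ 18490 × 11.568/100 ≈ 2139.
Total lost output = 1828 + 1265 + 2143 + 2121 + 2139 = 9496 billion.

$9,496 billion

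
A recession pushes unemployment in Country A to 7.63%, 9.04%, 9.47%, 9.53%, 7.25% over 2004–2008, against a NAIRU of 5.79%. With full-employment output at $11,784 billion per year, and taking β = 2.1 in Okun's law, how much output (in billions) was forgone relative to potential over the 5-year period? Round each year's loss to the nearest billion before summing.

$3,457 billion

Year 2004: gap = -2.1 × (7.63 - 5.79) = -3.864%, loss ≈ 11784 × 3.864/100 ≈ 455.
Year 2005: gap = -2.1 × (9.04 - 5.79) = -6.825%, loss ≈ 11784 × 6.825/100 ≈ 804.
Year 2006: gap = -2.1 × (9.47 - 5.79) = -7.728%, loss ≈ 11784 × 7.728/100 ≈ 911.
Year 2007: gap = -2.1 × (9.53 - 5.79) = -7.854%, loss ≈ 11784 × 7.854/100 ≈ 926.
Year 2008: gap = -2.1 × (7.25 - 5.79) = -3.066%, loss ≈ 11784 × 3.066/100 ≈ 361.
Total lost output = 455 + 804 + 911 + 926 + 361 = 3457 billion.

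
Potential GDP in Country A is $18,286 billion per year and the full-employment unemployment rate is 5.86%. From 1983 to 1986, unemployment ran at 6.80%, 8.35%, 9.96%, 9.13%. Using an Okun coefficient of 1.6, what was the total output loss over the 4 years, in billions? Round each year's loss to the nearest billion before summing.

$3,161 billion

Year 1983: gap = -1.6 × (6.8 - 5.86) = -1.504%, loss ≈ 18286 × 1.504/100 ≈ 275.
Year 1984: gap = -1.6 × (8.35 - 5.86) = -3.984%, loss ≈ 18286 × 3.984/100 ≈ 729.
Year 1985: gap = -1.6 × (9.96 - 5.86) = -6.56%, loss ≈ 18286 × 6.56/100 ≈ 1200.
Year 1986: gap = -1.6 × (9.13 - 5.86) = -5.232%, loss ≈ 18286 × 5.232/100 ≈ 957.
Total lost output = 275 + 729 + 1200 + 957 = 3161 billion.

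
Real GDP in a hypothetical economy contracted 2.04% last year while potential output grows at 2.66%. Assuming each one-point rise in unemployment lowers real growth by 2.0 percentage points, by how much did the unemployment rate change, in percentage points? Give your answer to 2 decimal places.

Growth-rate Okun's law: g_Y = g_Y* - β × Δu, so Δu = (g_Y* - g_Y)/β.
Δu = (2.66 + 2.04)/2.0 = 4.7/2.0 = 2.35 percentage points.

2.35 percentage points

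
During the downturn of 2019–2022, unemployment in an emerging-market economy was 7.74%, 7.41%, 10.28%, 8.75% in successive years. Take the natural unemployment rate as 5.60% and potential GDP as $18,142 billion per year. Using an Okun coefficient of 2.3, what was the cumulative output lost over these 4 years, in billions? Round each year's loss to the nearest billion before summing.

Year 2019: gap = -2.3 × (7.74 - 5.6) = -4.922%, loss ≈ 18142 × 4.922/100 ≈ 893.
Year 2020: gap = -2.3 × (7.41 - 5.6) = -4.163%, loss ≈ 18142 × 4.163/100 ≈ 755.
Year 2021: gap = -2.3 × (10.28 - 5.6) = -10.764%, loss ≈ 18142 × 10.764/100 ≈ 1953.
Year 2022: gap = -2.3 × (8.75 - 5.6) = -7.245%, loss ≈ 18142 × 7.245/100 ≈ 1314.
Total lost output = 893 + 755 + 1953 + 1314 = 4915 billion.

$4,915 billion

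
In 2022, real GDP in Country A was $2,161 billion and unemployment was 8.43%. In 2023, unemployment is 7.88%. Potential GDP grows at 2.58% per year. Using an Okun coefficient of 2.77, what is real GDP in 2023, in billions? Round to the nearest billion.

Δu = 7.88 - 8.43 = -0.55 points.
Okun's law (growth form): g_Y = g_Y* - β × Δu = 2.58 - 2.77 × (-0.55) = 2.58 + 1.5235 = 4.1035%.
Real GDP in the next year = 2161 × (1 + 4.1035/100) = 2161 × 1.041035 ≈ 2250 billion.

$2,250 billion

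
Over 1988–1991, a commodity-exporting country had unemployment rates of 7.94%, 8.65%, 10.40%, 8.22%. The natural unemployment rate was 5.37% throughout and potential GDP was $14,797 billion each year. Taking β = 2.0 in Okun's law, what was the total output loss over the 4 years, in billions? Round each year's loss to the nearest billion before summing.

$4,064 billion

Year 1988: gap = -2.0 × (7.94 - 5.37) = -5.14%, loss ≈ 14797 × 5.14/100 ≈ 761.
Year 1989: gap = -2.0 × (8.65 - 5.37) = -6.56%, loss ≈ 14797 × 6.56/100 ≈ 971.
Year 1990: gap = -2.0 × (10.4 - 5.37) = -10.06%, loss ≈ 14797 × 10.06/100 ≈ 1489.
Year 1991: gap = -2.0 × (8.22 - 5.37) = -5.7%, loss ≈ 14797 × 5.7/100 ≈ 843.
Total lost output = 761 + 971 + 1489 + 843 = 4064 billion.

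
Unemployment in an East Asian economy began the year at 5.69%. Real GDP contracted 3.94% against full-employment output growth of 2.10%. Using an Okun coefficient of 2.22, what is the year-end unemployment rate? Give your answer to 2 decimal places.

Growth-rate Okun's law: g_Y = g_Y* - β × Δu, so Δu = (g_Y* - g_Y)/β.
Δu = (2.1 + 3.94)/2.22 = 6.04/2.22 = 2.72 percentage points.
Year-end unemployment = 5.69 + 2.72 = 8.41%.

8.41%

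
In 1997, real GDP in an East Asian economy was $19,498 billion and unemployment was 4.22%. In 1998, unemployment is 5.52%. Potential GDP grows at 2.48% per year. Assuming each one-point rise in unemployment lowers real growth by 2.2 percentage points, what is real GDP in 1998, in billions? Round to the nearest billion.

$19,424 billion

Δu = 5.52 - 4.22 = 1.3 points.
Okun's law (growth form): g_Y = g_Y* - β × Δu = 2.48 - 2.2 × (1.30) = 2.48 - 2.86 = -0.38%.
Real GDP in the next year = 19498 × (1 - 0.38/100) = 19498 × 0.9962 ≈ 19424 billion.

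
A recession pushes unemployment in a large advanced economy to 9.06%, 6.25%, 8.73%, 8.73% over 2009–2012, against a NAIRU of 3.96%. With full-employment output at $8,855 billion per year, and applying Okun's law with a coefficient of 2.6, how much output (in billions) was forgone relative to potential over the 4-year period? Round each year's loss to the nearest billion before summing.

Year 2009: gap = -2.6 × (9.06 - 3.96) = -13.26%, loss ≈ 8855 × 13.26/100 ≈ 1174.
Year 2010: gap = -2.6 × (6.25 - 3.96) = -5.954%, loss ≈ 8855 × 5.954/100 ≈ 527.
Year 2011: gap = -2.6 × (8.73 - 3.96) = -12.402%, loss ≈ 8855 × 12.402/100 ≈ 1098.
Year 2012: gap = -2.6 × (8.73 - 3.96) = -12.402%, loss ≈ 8855 × 12.402/100 ≈ 1098.
Total lost output = 1174 + 527 + 1098 + 1098 = 3897 billion.

$3,897 billion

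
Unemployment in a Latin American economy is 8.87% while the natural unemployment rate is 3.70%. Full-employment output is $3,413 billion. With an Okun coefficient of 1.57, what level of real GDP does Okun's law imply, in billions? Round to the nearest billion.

Unemployment gap = 8.87 - 3.7 = 5.17 points, so the output gap is -1.57 × 5.17 = -8.1169%.
Actual GDP = 3413 × (1 - 8.1169/100) = 3413 × 0.918831 ≈ 3136 billion.

$3,136 billion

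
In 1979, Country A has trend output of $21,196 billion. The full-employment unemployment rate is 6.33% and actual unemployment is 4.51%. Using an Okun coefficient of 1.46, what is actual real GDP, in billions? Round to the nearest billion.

Unemployment gap = 4.51 - 6.33 = -1.82 points, so the output gap is -1.46 × (-1.82) = 2.6572%.
Actual GDP = 21196 × (1 + 2.6572/100) = 21196 × 1.026572 ≈ 21759 billion.

$21,759 billion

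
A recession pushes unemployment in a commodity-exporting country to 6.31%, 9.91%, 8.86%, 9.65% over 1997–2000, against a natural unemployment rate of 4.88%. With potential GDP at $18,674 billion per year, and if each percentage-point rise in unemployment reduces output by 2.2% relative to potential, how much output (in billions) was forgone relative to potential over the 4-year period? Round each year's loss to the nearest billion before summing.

Year 1997: gap = -2.2 × (6.31 - 4.88) = -3.146%, loss ≈ 18674 × 3.146/100 ≈ 587.
Year 1998: gap = -2.2 × (9.91 - 4.88) = -11.066%, loss ≈ 18674 × 11.066/100 ≈ 2066.
Year 1999: gap = -2.2 × (8.86 - 4.88) = -8.756%, loss ≈ 18674 × 8.756/100 ≈ 1635.
Year 2000: gap = -2.2 × (9.65 - 4.88) = -10.494%, loss ≈ 18674 × 10.494/100 ≈ 1960.
Total lost output = 587 + 2066 + 1635 + 1960 = 6248 billion.

$6,248 billion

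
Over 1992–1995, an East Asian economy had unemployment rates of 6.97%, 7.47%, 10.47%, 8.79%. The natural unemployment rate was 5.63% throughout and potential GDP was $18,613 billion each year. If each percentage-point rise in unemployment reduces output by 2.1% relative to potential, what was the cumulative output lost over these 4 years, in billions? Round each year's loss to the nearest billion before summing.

Year 1992: gap = -2.1 × (6.97 - 5.63) = -2.814%, loss ≈ 18613 × 2.814/100 ≈ 524.
Year 1993: gap = -2.1 × (7.47 - 5.63) = -3.864%, loss ≈ 18613 × 3.864/100 ≈ 719.
Year 1994: gap = -2.1 × (10.47 - 5.63) = -10.164%, loss ≈ 18613 × 10.164/100 ≈ 1892.
Year 1995: gap = -2.1 × (8.79 - 5.63) = -6.636%, loss ≈ 18613 × 6.636/100 ≈ 1235.
Total lost output = 524 + 719 + 1892 + 1235 = 4370 billion.

$4,370 billion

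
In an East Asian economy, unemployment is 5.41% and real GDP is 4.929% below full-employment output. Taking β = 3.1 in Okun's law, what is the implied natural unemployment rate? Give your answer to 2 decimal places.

3.82%

From Okun's law, u - u* = -(output gap)/β = -(-4.929)/3.1 = 1.59 points.
So u* = 5.41 - 1.59 = 3.82%.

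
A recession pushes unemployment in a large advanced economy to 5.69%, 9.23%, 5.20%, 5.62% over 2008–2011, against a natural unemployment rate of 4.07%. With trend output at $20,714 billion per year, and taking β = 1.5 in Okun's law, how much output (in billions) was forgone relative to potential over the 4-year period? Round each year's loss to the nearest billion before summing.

$2,939 billion

Year 2008: gap = -1.5 × (5.69 - 4.07) = -2.43%, loss ≈ 20714 × 2.43/100 ≈ 503.
Year 2009: gap = -1.5 × (9.23 - 4.07) = -7.74%, loss ≈ 20714 × 7.74/100 ≈ 1603.
Year 2010: gap = -1.5 × (5.2 - 4.07) = -1.695%, loss ≈ 20714 × 1.695/100 ≈ 351.
Year 2011: gap = -1.5 × (5.62 - 4.07) = -2.325%, loss ≈ 20714 × 2.325/100 ≈ 482.
Total lost output = 503 + 1603 + 351 + 482 = 2939 billion.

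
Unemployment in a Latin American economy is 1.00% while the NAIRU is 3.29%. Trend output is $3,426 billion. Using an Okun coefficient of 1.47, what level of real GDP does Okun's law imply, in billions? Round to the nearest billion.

Unemployment gap = 1 - 3.29 = -2.29 points, so the output gap is -1.47 × (-2.29) = 3.3663%.
Actual GDP = 3426 × (1 + 3.3663/100) = 3426 × 1.033663 ≈ 3541 billion.

$3,541 billion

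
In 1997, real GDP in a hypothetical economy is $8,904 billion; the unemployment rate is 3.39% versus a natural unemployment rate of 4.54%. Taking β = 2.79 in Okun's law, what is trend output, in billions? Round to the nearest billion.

$8,627 billion

Unemployment gap = 3.39 - 4.54 = -1.15 points, so output gap = -2.79 × (-1.15) = 3.2085%.
Since Y = Y* × (1 + gap/100), Y* = 8904/1.032085 ≈ 8627 billion.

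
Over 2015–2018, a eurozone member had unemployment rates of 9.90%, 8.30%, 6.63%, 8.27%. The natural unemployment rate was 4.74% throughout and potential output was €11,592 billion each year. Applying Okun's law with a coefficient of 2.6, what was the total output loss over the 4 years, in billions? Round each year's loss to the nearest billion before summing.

Year 2015: gap = -2.6 × (9.9 - 4.74) = -13.416%, loss ≈ 11592 × 13.416/100 ≈ 1555.
Year 2016: gap = -2.6 × (8.3 - 4.74) = -9.256%, loss ≈ 11592 × 9.256/100 ≈ 1073.
Year 2017: gap = -2.6 × (6.63 - 4.74) = -4.914%, loss ≈ 11592 × 4.914/100 ≈ 570.
Year 2018: gap = -2.6 × (8.27 - 4.74) = -9.178%, loss ≈ 11592 × 9.178/100 ≈ 1064.
Total lost output = 1555 + 1073 + 570 + 1064 = 4262 billion.

€4,262 billion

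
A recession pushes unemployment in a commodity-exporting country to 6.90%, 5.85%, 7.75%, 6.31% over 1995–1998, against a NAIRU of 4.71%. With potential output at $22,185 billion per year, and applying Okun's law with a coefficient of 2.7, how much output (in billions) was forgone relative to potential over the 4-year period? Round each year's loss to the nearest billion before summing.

Year 1995: gap = -2.7 × (6.9 - 4.71) = -5.913%, loss ≈ 22185 × 5.913/100 ≈ 1312.
Year 1996: gap = -2.7 × (5.85 - 4.71) = -3.078%, loss ≈ 22185 × 3.078/100 ≈ 683.
Year 1997: gap = -2.7 × (7.75 - 4.71) = -8.208%, loss ≈ 22185 × 8.208/100 ≈ 1821.
Year 1998: gap = -2.7 × (6.31 - 4.71) = -4.32%, loss ≈ 22185 × 4.32/100 ≈ 958.
Total lost output = 1312 + 683 + 1821 + 958 = 4774 billion.

$4,774 billion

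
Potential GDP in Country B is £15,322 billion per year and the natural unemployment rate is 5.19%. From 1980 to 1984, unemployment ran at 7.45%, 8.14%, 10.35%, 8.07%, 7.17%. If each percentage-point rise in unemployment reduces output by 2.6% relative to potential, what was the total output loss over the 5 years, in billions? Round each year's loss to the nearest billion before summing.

Year 1980: gap = -2.6 × (7.45 - 5.19) = -5.876%, loss ≈ 15322 × 5.876/100 ≈ 900.
Year 1981: gap = -2.6 × (8.14 - 5.19) = -7.67%, loss ≈ 15322 × 7.67/100 ≈ 1175.
Year 1982: gap = -2.6 × (10.35 - 5.19) = -13.416%, loss ≈ 15322 × 13.416/100 ≈ 2056.
Year 1983: gap = -2.6 × (8.07 - 5.19) = -7.488%, loss ≈ 15322 × 7.488/100 ≈ 1147.
Year 1984: gap = -2.6 × (7.17 - 5.19) = -5.148%, loss ≈ 15322 × 5.148/100 ≈ 789.
Total lost output = 900 + 1175 + 2056 + 1147 + 789 = 6067 billion.

£6,067 billion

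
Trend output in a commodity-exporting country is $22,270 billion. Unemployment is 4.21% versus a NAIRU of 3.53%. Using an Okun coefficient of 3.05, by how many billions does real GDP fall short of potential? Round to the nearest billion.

$462 billion

Output gap = -3.05 × (4.21 - 3.53) = -3.05 × 0.68 = -2.074%.
Actual GDP ≈ 22270 × 0.97926 ≈ 21808 billion, so the shortfall is 22270 - 21808 = 462 billion.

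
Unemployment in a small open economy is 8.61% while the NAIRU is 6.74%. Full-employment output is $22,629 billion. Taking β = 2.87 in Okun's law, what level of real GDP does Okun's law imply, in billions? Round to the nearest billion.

Unemployment gap = 8.61 - 6.74 = 1.87 points, so the output gap is -2.87 × 1.87 = -5.3669%.
Actual GDP = 22629 × (1 - 5.3669/100) = 22629 × 0.946331 ≈ 21415 billion.

$21,415 billion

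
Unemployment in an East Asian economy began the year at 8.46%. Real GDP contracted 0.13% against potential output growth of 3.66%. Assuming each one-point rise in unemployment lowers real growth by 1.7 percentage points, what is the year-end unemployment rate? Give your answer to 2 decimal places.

10.69%

Growth-rate Okun's law: g_Y = g_Y* - β × Δu, so Δu = (g_Y* - g_Y)/β.
Δu = (3.66 + 0.13)/1.7 = 3.79/1.7 = 2.23 percentage points.
Year-end unemployment = 8.46 + 2.23 = 10.69%.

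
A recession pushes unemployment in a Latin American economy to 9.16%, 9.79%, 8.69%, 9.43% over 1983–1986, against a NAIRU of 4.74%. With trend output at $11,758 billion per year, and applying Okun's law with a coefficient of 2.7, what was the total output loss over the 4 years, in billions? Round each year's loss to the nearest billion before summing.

Year 1983: gap = -2.7 × (9.16 - 4.74) = -11.934%, loss ≈ 11758 × 11.934/100 ≈ 1403.
Year 1984: gap = -2.7 × (9.79 - 4.74) = -13.635%, loss ≈ 11758 × 13.635/100 ≈ 1603.
Year 1985: gap = -2.7 × (8.69 - 4.74) = -10.665%, loss ≈ 11758 × 10.665/100 ≈ 1254.
Year 1986: gap = -2.7 × (9.43 - 4.74) = -12.663%, loss ≈ 11758 × 12.663/100 ≈ 1489.
Total lost output = 1403 + 1603 + 1254 + 1489 = 5749 billion.

$5,749 billion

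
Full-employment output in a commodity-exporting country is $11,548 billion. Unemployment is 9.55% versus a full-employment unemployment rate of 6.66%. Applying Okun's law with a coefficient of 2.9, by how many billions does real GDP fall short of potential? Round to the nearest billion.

Output gap = -2.9 × (9.55 - 6.66) = -2.9 × 2.89 = -8.381%.
Actual GDP ≈ 11548 × 0.91619 ≈ 10580 billion, so the shortfall is 11548 - 10580 = 968 billion.

$968 billion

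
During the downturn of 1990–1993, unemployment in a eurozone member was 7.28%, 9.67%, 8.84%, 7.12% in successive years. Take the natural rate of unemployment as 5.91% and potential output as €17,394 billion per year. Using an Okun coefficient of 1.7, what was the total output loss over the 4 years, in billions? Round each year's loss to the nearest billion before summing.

€2,741 billion

Year 1990: gap = -1.7 × (7.28 - 5.91) = -2.329%, loss ≈ 17394 × 2.329/100 ≈ 405.
Year 1991: gap = -1.7 × (9.67 - 5.91) = -6.392%, loss ≈ 17394 × 6.392/100 ≈ 1112.
Year 1992: gap = -1.7 × (8.84 - 5.91) = -4.981%, loss ≈ 17394 × 4.981/100 ≈ 866.
Year 1993: gap = -1.7 × (7.12 - 5.91) = -2.057%, loss ≈ 17394 × 2.057/100 ≈ 358.
Total lost output = 405 + 1112 + 866 + 358 = 2741 billion.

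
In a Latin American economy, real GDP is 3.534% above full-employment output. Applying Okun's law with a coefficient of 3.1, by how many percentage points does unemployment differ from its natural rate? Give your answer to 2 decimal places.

Okun's law: output gap = -β × (u - u*), so u - u* = -(output gap)/β.
u - u* = -(3.534)/3.1 = -1.14 percentage points.

-1.14 percentage points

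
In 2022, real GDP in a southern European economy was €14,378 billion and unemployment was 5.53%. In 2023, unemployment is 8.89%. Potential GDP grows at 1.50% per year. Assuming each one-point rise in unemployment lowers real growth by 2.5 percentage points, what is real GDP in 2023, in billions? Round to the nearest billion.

Δu = 8.89 - 5.53 = 3.36 points.
Okun's law (growth form): g_Y = g_Y* - β × Δu = 1.50 - 2.5 × (3.36) = 1.5 - 8.4 = -6.9%.
Real GDP in the next year = 14378 × (1 - 6.9/100) = 14378 × 0.931 ≈ 13386 billion.

€13,386 billion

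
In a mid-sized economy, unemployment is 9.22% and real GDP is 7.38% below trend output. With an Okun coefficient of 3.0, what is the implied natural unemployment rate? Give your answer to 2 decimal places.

6.76%

From Okun's law, u - u* = -(output gap)/β = -(-7.38)/3.0 = 2.46 points.
So u* = 9.22 - 2.46 = 6.76%.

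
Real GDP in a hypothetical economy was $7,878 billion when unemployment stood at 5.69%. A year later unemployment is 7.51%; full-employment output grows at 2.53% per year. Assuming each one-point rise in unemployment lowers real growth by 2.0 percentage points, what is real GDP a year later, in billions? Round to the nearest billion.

$7,791 billion

Δu = 7.51 - 5.69 = 1.82 points.
Okun's law (growth form): g_Y = g_Y* - β × Δu = 2.53 - 2.0 × (1.82) = 2.53 - 3.64 = -1.11%.
Real GDP in the next year = 7878 × (1 - 1.11/100) = 7878 × 0.9889 ≈ 7791 billion.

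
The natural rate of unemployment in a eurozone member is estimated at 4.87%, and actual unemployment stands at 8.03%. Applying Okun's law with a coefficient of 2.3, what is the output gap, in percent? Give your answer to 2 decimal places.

-7.27%

The unemployment gap is 8.03 - 4.87 = 3.16 percentage points.
Okun's law gives an output gap of -2.3 × 3.16 = -7.268%, i.e. 7.27% below potential.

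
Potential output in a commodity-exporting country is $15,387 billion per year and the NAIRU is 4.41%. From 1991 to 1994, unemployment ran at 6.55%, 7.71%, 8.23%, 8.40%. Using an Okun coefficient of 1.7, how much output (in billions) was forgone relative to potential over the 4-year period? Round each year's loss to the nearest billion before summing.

$3,466 billion

Year 1991: gap = -1.7 × (6.55 - 4.41) = -3.638%, loss ≈ 15387 × 3.638/100 ≈ 560.
Year 1992: gap = -1.7 × (7.71 - 4.41) = -5.61%, loss ≈ 15387 × 5.61/100 ≈ 863.
Year 1993: gap = -1.7 × (8.23 - 4.41) = -6.494%, loss ≈ 15387 × 6.494/100 ≈ 999.
Year 1994: gap = -1.7 × (8.4 - 4.41) = -6.783%, loss ≈ 15387 × 6.783/100 ≈ 1044.
Total lost output = 560 + 863 + 999 + 1044 = 3466 billion.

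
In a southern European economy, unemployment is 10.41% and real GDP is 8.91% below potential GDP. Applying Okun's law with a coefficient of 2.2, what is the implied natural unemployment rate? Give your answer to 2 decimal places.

6.36%

From Okun's law, u - u* = -(output gap)/β = -(-8.91)/2.2 = 4.05 points.
So u* = 10.41 - 4.05 = 6.36%.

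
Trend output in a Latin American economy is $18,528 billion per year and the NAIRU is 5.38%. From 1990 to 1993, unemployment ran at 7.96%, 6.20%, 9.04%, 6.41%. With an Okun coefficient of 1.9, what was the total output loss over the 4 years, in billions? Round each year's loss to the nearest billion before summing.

$2,848 billion

Year 1990: gap = -1.9 × (7.96 - 5.38) = -4.902%, loss ≈ 18528 × 4.902/100 ≈ 908.
Year 1991: gap = -1.9 × (6.2 - 5.38) = -1.558%, loss ≈ 18528 × 1.558/100 ≈ 289.
Year 1992: gap = -1.9 × (9.04 - 5.38) = -6.954%, loss ≈ 18528 × 6.954/100 ≈ 1288.
Year 1993: gap = -1.9 × (6.41 - 5.38) = -1.957%, loss ≈ 18528 × 1.957/100 ≈ 363.
Total lost output = 908 + 289 + 1288 + 363 = 2848 billion.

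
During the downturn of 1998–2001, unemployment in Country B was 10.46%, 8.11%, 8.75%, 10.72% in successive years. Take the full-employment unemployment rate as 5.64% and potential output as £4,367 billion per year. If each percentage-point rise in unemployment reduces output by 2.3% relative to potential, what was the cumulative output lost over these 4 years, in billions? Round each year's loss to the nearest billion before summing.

£1,554 billion

Year 1998: gap = -2.3 × (10.46 - 5.64) = -11.086%, loss ≈ 4367 × 11.086/100 ≈ 484.
Year 1999: gap = -2.3 × (8.11 - 5.64) = -5.681%, loss ≈ 4367 × 5.681/100 ≈ 248.
Year 2000: gap = -2.3 × (8.75 - 5.64) = -7.153%, loss ≈ 4367 × 7.153/100 ≈ 312.
Year 2001: gap = -2.3 × (10.72 - 5.64) = -11.684%, loss ≈ 4367 × 11.684/100 ≈ 510.
Total lost output = 484 + 248 + 312 + 510 = 1554 billion.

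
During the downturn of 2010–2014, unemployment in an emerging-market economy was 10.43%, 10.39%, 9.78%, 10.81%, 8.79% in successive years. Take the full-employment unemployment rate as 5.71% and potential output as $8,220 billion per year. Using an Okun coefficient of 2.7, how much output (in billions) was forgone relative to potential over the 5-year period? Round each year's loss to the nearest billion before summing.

Year 2010: gap = -2.7 × (10.43 - 5.71) = -12.744%, loss ≈ 8220 × 12.744/100 ≈ 1048.
Year 2011: gap = -2.7 × (10.39 - 5.71) = -12.636%, loss ≈ 8220 × 12.636/100 ≈ 1039.
Year 2012: gap = -2.7 × (9.78 - 5.71) = -10.989%, loss ≈ 8220 × 10.989/100 ≈ 903.
Year 2013: gap = -2.7 × (10.81 - 5.71) = -13.77%, loss ≈ 8220 × 13.77/100 ≈ 1132.
Year 2014: gap = -2.7 × (8.79 - 5.71) = -8.316%, loss ≈ 8220 × 8.316/100 ≈ 684.
Total lost output = 1048 + 1039 + 903 + 1132 + 684 = 4806 billion.

$4,806 billion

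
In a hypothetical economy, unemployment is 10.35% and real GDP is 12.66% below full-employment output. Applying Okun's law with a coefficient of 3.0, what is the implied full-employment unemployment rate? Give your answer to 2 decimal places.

From Okun's law, u - u* = -(output gap)/β = -(-12.66)/3.0 = 4.22 points.
So u* = 10.35 - 4.22 = 6.13%.

6.13%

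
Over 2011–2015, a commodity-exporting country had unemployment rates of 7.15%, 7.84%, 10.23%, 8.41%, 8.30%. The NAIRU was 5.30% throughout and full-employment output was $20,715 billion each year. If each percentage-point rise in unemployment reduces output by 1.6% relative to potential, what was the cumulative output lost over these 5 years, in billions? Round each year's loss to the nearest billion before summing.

Year 2011: gap = -1.6 × (7.15 - 5.3) = -2.96%, loss ≈ 20715 × 2.96/100 ≈ 613.
Year 2012: gap = -1.6 × (7.84 - 5.3) = -4.064%, loss ≈ 20715 × 4.064/100 ≈ 842.
Year 2013: gap = -1.6 × (10.23 - 5.3) = -7.888%, loss ≈ 20715 × 7.888/100 ≈ 1634.
Year 2014: gap = -1.6 × (8.41 - 5.3) = -4.976%, loss ≈ 20715 × 4.976/100 ≈ 1031.
Year 2015: gap = -1.6 × (8.3 - 5.3) = -4.8%, loss ≈ 20715 × 4.8/100 ≈ 994.
Total lost output = 613 + 842 + 1634 + 1031 + 994 = 5114 billion.

$5,114 billion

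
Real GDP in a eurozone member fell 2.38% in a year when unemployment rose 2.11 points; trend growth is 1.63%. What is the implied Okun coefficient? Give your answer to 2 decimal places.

Growth form: g_Y = g_Y* - β × Δu, so β = (g_Y* - g_Y)/Δu.
β = (1.63 + 2.38)/2.11 = 4.01/2.11 = 1.90.

β ≈ 1.90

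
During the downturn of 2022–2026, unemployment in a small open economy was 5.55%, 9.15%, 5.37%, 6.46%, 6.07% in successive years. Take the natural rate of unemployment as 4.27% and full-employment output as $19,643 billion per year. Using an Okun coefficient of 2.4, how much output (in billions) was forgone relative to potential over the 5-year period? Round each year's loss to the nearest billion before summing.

$5,304 billion

Year 2022: gap = -2.4 × (5.55 - 4.27) = -3.072%, loss ≈ 19643 × 3.072/100 ≈ 603.
Year 2023: gap = -2.4 × (9.15 - 4.27) = -11.712%, loss ≈ 19643 × 11.712/100 ≈ 2301.
Year 2024: gap = -2.4 × (5.37 - 4.27) = -2.64%, loss ≈ 19643 × 2.64/100 ≈ 519.
Year 2025: gap = -2.4 × (6.46 - 4.27) = -5.256%, loss ≈ 19643 × 5.256/100 ≈ 1032.
Year 2026: gap = -2.4 × (6.07 - 4.27) = -4.32%, loss ≈ 19643 × 4.32/100 ≈ 849.
Total lost output = 603 + 2301 + 519 + 1032 + 849 = 5304 billion.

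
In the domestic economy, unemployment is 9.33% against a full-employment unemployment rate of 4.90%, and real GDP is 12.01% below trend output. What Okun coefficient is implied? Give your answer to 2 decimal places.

β ≈ 2.71

Okun's law: output gap = -β × (u - u*).
-12.01 = -β × (9.33 - 4.9) = -β × 4.43, so β = 12.01/4.43 = 2.71.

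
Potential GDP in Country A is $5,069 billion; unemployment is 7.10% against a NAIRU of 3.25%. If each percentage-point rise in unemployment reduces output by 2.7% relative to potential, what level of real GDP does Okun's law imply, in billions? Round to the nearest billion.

$4,542 billion

Unemployment gap = 7.1 - 3.25 = 3.85 points, so the output gap is -2.7 × 3.85 = -10.395%.
Actual GDP = 5069 × (1 - 10.395/100) = 5069 × 0.89605 ≈ 4542 billion.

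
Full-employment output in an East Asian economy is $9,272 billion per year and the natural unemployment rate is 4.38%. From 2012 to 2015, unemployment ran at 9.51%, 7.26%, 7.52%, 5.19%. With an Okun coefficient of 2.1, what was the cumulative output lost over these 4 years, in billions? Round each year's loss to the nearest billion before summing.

Year 2012: gap = -2.1 × (9.51 - 4.38) = -10.773%, loss ≈ 9272 × 10.773/100 ≈ 999.
Year 2013: gap = -2.1 × (7.26 - 4.38) = -6.048%, loss ≈ 9272 × 6.048/100 ≈ 561.
Year 2014: gap = -2.1 × (7.52 - 4.38) = -6.594%, loss ≈ 9272 × 6.594/100 ≈ 611.
Year 2015: gap = -2.1 × (5.19 - 4.38) = -1.701%, loss ≈ 9272 × 1.701/100 ≈ 158.
Total lost output = 999 + 561 + 611 + 158 = 2329 billion.

$2,329 billion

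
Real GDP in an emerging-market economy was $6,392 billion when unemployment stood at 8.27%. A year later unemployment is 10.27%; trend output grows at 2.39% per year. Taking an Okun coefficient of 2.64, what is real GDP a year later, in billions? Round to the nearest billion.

$6,207 billion

Δu = 10.27 - 8.27 = 2 points.
Okun's law (growth form): g_Y = g_Y* - β × Δu = 2.39 - 2.64 × (2.00) = 2.39 - 5.28 = -2.89%.
Real GDP in the next year = 6392 × (1 - 2.89/100) = 6392 × 0.9711 ≈ 6207 billion.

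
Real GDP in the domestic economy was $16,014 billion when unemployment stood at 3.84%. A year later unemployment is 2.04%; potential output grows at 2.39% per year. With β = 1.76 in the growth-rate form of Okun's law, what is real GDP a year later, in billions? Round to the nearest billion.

$16,904 billion

Δu = 2.04 - 3.84 = -1.8 points.
Okun's law (growth form): g_Y = g_Y* - β × Δu = 2.39 - 1.76 × (-1.80) = 2.39 + 3.168 = 5.558%.
Real GDP in the next year = 16014 × (1 + 5.558/100) = 16014 × 1.05558 ≈ 16904 billion.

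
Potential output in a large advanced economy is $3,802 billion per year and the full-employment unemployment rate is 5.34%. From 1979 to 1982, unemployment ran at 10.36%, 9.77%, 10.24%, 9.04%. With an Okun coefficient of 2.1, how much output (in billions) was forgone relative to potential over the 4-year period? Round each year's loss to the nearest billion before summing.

Year 1979: gap = -2.1 × (10.36 - 5.34) = -10.542%, loss ≈ 3802 × 10.542/100 ≈ 401.
Year 1980: gap = -2.1 × (9.77 - 5.34) = -9.303%, loss ≈ 3802 × 9.303/100 ≈ 354.
Year 1981: gap = -2.1 × (10.24 - 5.34) = -10.29%, loss ≈ 3802 × 10.29/100 ≈ 391.
Year 1982: gap = -2.1 × (9.04 - 5.34) = -7.77%, loss ≈ 3802 × 7.77/100 ≈ 295.
Total lost output = 401 + 354 + 391 + 295 = 1441 billion.

$1,441 billion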